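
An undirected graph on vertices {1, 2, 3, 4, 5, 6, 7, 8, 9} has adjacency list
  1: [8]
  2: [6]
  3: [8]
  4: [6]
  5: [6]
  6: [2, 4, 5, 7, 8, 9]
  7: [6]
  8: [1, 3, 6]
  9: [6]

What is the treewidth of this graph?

A width-1 tree decomposition is:
Bags: B1 = {6, 8}  B2 = {6, 9}  B3 = {4, 6}  B4 = {3, 8}  B5 = {6, 7}  B6 = {2, 6}  B7 = {1, 8}  B8 = {5, 6}
Tree: B1–B2, B2–B3, B1–B4, B2–B5, B5–B6, B1–B7, B2–B8
Each bag holds 2 vertices, so the decomposition has width 1, which upper-bounds the treewidth. Any graph with an edge has treewidth ≥ 1, and G has the edge 6–8. Combining the bounds, tw(G) = 1.

1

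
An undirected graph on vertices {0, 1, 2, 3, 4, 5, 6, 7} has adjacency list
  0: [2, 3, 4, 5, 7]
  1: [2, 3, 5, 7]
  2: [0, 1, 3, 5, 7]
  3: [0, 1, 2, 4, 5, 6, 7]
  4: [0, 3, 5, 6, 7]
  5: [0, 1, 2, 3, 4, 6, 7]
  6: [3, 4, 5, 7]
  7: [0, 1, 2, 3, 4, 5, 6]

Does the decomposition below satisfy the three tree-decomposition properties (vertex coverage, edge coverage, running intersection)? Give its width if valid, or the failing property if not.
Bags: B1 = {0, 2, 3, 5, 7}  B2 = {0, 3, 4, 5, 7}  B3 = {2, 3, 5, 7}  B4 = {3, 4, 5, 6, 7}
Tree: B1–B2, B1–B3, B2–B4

A tree decomposition must satisfy three properties: every vertex lies in some bag; for every edge, both endpoints lie together in some bag; and for every vertex, the bags containing it form a connected subtree. Here vertex 1 appears in no bag, so the decomposition is invalid.

No — vertex 1 appears in no bag.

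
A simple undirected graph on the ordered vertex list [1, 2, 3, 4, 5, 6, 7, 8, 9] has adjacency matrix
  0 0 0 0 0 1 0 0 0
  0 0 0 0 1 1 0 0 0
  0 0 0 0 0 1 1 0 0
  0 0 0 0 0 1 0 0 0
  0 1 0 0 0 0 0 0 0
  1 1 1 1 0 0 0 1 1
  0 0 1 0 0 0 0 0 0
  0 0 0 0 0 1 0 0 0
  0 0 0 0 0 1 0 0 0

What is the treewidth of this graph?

1

A width-1 tree decomposition is:
Bags: B1 = {1, 6}  B2 = {2, 6}  B3 = {6, 8}  B4 = {4, 6}  B5 = {6, 9}  B6 = {2, 5}  B7 = {3, 6}  B8 = {3, 7}
Tree: B1–B2, B1–B3, B3–B4, B4–B5, B2–B6, B1–B7, B7–B8
Every bag has size at most 2, so the width is 2 − 1 = 1 and tw(G) ≤ 1. Since G has at least one edge (e.g. 6–1), it is not an edgeless graph, so tw(G) ≥ 1. The upper and lower bounds meet at 1, so that is the treewidth.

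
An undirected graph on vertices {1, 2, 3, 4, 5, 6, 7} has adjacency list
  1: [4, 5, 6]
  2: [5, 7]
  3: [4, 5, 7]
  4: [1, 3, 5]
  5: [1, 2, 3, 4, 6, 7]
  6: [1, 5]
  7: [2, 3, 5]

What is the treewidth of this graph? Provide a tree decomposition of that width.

Each bag holds 3 vertices, so the decomposition has width 2, which upper-bounds the treewidth. For the lower bound, the 3 vertices {1, 4, 5} are pairwise adjacent, and any tree decomposition puts a clique entirely inside one bag — forcing width ≥ 2. Hence tw(G) = 2 exactly.

Treewidth 2.
Bags: B1 = {1, 4, 5}  B2 = {3, 4, 5}  B3 = {1, 5, 6}  B4 = {3, 5, 7}  B5 = {2, 5, 7}
Tree: B1–B2, B1–B3, B2–B4, B4–B5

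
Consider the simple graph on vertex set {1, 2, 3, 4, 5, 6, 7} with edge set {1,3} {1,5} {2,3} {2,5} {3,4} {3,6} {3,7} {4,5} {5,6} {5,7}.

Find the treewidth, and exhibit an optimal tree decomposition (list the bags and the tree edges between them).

Treewidth 2.
Bags: B1 = {3, 5, 6}  B2 = {2, 3, 5}  B3 = {3, 5, 7}  B4 = {3, 4, 5}  B5 = {1, 3, 5}
Tree: B1–B2, B2–B3, B3–B4, B4–B5

Every bag has size at most 3, so the width is 3 − 1 = 2 and tw(G) ≤ 2. The edges 3–6–5–2–3 form a cycle, so G is not a tree and its treewidth is at least 2. Hence tw(G) = 2 exactly.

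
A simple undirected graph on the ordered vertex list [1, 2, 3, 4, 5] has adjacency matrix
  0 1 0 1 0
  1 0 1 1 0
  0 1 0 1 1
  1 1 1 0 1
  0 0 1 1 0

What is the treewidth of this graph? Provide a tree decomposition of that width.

Treewidth 2.
One such decomposition:
Bags: B1 = {2, 3, 4}  B2 = {3, 4, 5}  B3 = {1, 2, 4}
Tree: B1–B2, B1–B3

Each bag holds 3 vertices, so the decomposition has width 2, which upper-bounds the treewidth. Conversely, {1, 2, 4} is a clique of size 3, and the vertices of any clique must share a bag in every tree decomposition; so some bag has ≥ 3 vertices and tw(G) ≥ 2. Combining the bounds, tw(G) = 2.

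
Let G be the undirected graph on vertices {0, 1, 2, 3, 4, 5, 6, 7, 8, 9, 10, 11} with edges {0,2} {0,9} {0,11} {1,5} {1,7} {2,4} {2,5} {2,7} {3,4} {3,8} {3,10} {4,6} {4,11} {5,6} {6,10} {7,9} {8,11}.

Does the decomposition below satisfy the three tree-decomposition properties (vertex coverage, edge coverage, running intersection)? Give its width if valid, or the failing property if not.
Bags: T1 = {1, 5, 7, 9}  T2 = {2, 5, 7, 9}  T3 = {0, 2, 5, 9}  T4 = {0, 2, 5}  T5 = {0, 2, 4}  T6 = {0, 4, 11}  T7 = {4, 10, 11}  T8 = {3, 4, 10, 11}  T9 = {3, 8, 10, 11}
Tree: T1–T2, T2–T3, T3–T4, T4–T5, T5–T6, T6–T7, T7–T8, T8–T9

No — vertex 6 appears in no bag.

A tree decomposition must satisfy three properties: every vertex lies in some bag; for every edge, both endpoints lie together in some bag; and for every vertex, the bags containing it form a connected subtree. Here vertex 6 appears in no bag, so the decomposition is invalid.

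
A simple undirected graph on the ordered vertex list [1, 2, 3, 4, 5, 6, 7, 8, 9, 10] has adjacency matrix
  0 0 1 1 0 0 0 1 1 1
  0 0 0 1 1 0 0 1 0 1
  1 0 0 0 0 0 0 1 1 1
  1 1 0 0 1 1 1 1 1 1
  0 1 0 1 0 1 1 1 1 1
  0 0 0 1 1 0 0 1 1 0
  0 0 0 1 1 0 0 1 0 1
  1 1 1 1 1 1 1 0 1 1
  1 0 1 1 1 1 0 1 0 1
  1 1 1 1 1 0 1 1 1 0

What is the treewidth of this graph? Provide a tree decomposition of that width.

Every bag has size at most 5, so the width is 5 − 1 = 4 and tw(G) ≤ 4. On the other hand G contains the 5-clique {1, 3, 8, 9, 10}. A clique must lie in a single bag of any decomposition, so no decomposition can have width below 4. Therefore the treewidth is 4.

Treewidth 4.
One such decomposition:
Bags: B1 = {4, 5, 8, 9, 10}  B2 = {4, 5, 7, 8, 10}  B3 = {1, 4, 8, 9, 10}  B4 = {1, 3, 8, 9, 10}  B5 = {4, 5, 6, 8, 9}  B6 = {2, 4, 5, 8, 10}
Tree: B1–B2, B1–B3, B3–B4, B1–B5, B2–B6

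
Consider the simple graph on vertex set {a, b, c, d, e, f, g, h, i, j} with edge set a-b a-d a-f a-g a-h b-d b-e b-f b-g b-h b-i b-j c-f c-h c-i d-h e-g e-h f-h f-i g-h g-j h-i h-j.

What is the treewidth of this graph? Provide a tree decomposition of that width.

Treewidth 3.
One optimal decomposition is:
Bags: B1 = {a, b, g, h}  B2 = {b, e, g, h}  B3 = {a, b, f, h}  B4 = {b, f, h, i}  B5 = {c, f, h, i}  B6 = {b, g, h, j}  B7 = {a, b, d, h}
Tree: B1–B2, B1–B3, B3–B4, B4–B5, B2–B6, B1–B7

Every bag has size at most 4, so the width is 4 − 1 = 3 and tw(G) ≤ 3. Conversely, {c, f, h, i} is a clique of size 4, and the vertices of any clique must share a bag in every tree decomposition; so some bag has ≥ 4 vertices and tw(G) ≥ 3. Hence tw(G) = 3 exactly.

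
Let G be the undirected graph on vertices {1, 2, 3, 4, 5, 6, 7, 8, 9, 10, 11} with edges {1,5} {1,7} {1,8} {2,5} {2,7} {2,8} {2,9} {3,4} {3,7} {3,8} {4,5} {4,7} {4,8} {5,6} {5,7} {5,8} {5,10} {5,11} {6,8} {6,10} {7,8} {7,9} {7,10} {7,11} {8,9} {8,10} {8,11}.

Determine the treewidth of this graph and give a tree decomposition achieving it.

Each bag holds 4 vertices, so the decomposition has width 3, which upper-bounds the treewidth. For the lower bound, the 4 vertices {5, 6, 8, 10} are pairwise adjacent, and any tree decomposition puts a clique entirely inside one bag — forcing width ≥ 3. Therefore the treewidth is 3.

Treewidth 3.
Bags: B1 = {5, 7, 8, 10}  B2 = {4, 5, 7, 8}  B3 = {2, 5, 7, 8}  B4 = {3, 4, 7, 8}  B5 = {1, 5, 7, 8}  B6 = {2, 7, 8, 9}  B7 = {5, 6, 8, 10}  B8 = {5, 7, 8, 11}
Tree: B1–B2, B1–B3, B2–B4, B1–B5, B3–B6, B1–B7, B2–B8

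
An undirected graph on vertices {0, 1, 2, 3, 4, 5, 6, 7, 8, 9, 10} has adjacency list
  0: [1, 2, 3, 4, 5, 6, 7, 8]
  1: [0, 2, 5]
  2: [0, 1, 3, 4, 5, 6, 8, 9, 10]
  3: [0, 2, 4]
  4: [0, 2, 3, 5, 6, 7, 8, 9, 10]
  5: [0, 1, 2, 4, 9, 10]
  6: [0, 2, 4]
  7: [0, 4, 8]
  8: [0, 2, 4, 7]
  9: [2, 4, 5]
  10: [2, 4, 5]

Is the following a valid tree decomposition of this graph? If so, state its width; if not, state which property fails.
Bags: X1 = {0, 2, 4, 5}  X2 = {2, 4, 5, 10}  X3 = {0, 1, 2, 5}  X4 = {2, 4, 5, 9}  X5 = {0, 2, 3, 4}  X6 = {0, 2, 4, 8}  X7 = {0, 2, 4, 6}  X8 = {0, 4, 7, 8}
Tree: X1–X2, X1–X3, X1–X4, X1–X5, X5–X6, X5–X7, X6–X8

Yes; width 3.

Every vertex of G appears in some bag (union = {0, 1, 2, 3, 4, 5, 6, 7, 8, 9, 10}); every edge is covered by a bag; and for each vertex v the set of bags containing v is connected in the bag tree. The decomposition is therefore valid. The largest bag has 4 vertices, so the width is 3.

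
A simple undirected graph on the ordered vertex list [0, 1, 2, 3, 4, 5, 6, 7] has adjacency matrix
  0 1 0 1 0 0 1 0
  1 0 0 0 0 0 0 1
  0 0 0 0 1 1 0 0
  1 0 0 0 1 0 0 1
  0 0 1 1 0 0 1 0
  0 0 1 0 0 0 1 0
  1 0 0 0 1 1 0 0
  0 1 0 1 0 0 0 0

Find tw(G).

A width-2 tree decomposition is:
Bags: B1 = {2, 5, 6}  B2 = {2, 4, 6}  B3 = {0, 4, 6}  B4 = {0, 3, 4}  B5 = {0, 1, 3}  B6 = {1, 3, 7}
Tree: B1–B2, B2–B3, B3–B4, B4–B5, B5–B6
Every bag has size at most 3, so the width is 3 − 1 = 2 and tw(G) ≤ 2. For the lower bound, G contains the cycle 5–2–4–6–5, so G is not a forest; only forests have treewidth ≤ 1, hence tw(G) ≥ 2. Therefore the treewidth is 2.

2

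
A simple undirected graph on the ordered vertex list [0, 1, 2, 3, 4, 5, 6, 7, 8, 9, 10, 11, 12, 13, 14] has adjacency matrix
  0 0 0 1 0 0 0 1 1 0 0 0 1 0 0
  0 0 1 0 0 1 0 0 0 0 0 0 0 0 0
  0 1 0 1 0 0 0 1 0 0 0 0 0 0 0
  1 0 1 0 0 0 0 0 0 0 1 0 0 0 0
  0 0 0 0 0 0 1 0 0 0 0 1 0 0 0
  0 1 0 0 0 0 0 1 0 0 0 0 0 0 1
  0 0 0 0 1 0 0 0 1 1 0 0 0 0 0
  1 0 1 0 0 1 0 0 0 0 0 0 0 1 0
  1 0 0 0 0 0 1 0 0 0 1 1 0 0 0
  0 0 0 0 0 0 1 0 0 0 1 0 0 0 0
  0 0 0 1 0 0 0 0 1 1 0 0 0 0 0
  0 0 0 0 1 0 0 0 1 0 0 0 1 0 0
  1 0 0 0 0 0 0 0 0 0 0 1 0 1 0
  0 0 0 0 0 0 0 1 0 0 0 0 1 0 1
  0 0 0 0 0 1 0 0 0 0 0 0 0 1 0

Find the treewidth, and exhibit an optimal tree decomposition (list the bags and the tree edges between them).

Treewidth 3.
One such decomposition:
Bags: B1 = {1, 5, 13, 14}  B2 = {1, 5, 7, 13}  B3 = {1, 2, 7, 13}  B4 = {2, 7, 12, 13}  B5 = {0, 2, 7, 12}  B6 = {0, 2, 3, 12}  B7 = {0, 3, 11, 12}  B8 = {0, 3, 8, 11}  B9 = {3, 8, 10, 11}  B10 = {4, 8, 10, 11}  B11 = {4, 6, 8, 10}  B12 = {4, 6, 9, 10}
Tree: B1–B2, B2–B3, B3–B4, B4–B5, B5–B6, B6–B7, B7–B8, B8–B9, B9–B10, B10–B11, B11–B12

Each bag holds 4 vertices, so the decomposition has width 3, which upper-bounds the treewidth. For the lower bound: the 4 vertex sets {1,5,14}, {13}, {7}, {0,2,3,12} are disjoint, each induces a connected subgraph, and every pair is joined by at least one edge of G. Contracting each set to a single vertex therefore yields K_{4} as a minor, and since treewidth is minor-monotone, tw(G) ≥ tw(K_{4}) = 3. Combining the bounds, tw(G) = 3.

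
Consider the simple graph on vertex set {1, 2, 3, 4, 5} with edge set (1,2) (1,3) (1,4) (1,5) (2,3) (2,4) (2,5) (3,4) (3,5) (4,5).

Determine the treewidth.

4

A width-4 tree decomposition is:
Bags: B1 = {1, 2, 3, 4, 5}
Tree: (single bag)
A single bag containing all 5 vertices is trivially a valid decomposition of width 4. Conversely, {1, 2, 3, 4, 5} is a clique of size 5, and the vertices of any clique must share a bag in every tree decomposition; so some bag has ≥ 5 vertices and tw(G) ≥ 4. The upper and lower bounds meet at 4, so that is the treewidth.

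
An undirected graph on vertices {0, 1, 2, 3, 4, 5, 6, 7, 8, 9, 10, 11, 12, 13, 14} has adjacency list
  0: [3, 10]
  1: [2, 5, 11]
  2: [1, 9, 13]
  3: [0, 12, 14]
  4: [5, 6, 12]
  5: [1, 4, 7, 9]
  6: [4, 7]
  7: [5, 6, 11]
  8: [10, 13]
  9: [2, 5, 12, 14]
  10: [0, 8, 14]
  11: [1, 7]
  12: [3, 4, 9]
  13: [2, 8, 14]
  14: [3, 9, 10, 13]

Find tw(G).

A width-3 tree decomposition is:
Bags: B1 = {0, 3, 8, 10}  B2 = {3, 8, 10, 14}  B3 = {3, 8, 13, 14}  B4 = {3, 12, 13, 14}  B5 = {9, 12, 13, 14}  B6 = {2, 9, 12, 13}  B7 = {2, 4, 9, 12}  B8 = {2, 4, 5, 9}  B9 = {1, 2, 4, 5}  B10 = {1, 4, 5, 6}  B11 = {1, 5, 6, 7}  B12 = {1, 6, 7, 11}
Tree: B1–B2, B2–B3, B3–B4, B4–B5, B5–B6, B6–B7, B7–B8, B8–B9, B9–B10, B10–B11, B11–B12
The largest bag has 4 vertices, giving width 3; this decomposition certifies tw(G) ≤ 3. For the lower bound: the 4 vertex sets {0,8,10}, {3}, {14}, {2,9,12,13} are disjoint, each induces a connected subgraph, and every pair is joined by at least one edge of G. Contracting each set to a single vertex therefore yields K_{4} as a minor, and since treewidth is minor-monotone, tw(G) ≥ tw(K_{4}) = 3. Hence tw(G) = 3 exactly.

3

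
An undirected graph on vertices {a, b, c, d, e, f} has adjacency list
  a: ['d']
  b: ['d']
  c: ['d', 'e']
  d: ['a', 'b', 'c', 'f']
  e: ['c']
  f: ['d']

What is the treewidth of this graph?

1

A width-1 tree decomposition is:
Bags: B1 = {c, e}  B2 = {c, d}  B3 = {d, f}  B4 = {a, d}  B5 = {b, d}
Tree: B1–B2, B2–B3, B3–B4, B2–B5
Each bag holds 2 vertices, so the decomposition has width 1, which upper-bounds the treewidth. Any graph with an edge has treewidth ≥ 1, and G has the edge e–c. Hence tw(G) = 1 exactly.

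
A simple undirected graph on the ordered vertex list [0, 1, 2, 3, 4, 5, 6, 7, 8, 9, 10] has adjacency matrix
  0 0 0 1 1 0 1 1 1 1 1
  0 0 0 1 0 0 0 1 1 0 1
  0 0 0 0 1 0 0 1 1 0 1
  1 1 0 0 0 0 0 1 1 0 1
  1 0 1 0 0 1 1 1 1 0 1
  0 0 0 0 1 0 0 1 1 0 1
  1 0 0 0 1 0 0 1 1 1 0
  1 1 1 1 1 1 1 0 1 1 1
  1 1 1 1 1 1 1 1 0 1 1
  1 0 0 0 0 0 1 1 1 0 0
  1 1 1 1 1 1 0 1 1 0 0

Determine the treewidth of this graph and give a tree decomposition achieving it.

Treewidth 4.
One such decomposition:
Bags: B1 = {2, 4, 7, 8, 10}  B2 = {4, 5, 7, 8, 10}  B3 = {0, 4, 7, 8, 10}  B4 = {0, 3, 7, 8, 10}  B5 = {1, 3, 7, 8, 10}  B6 = {0, 4, 6, 7, 8}  B7 = {0, 6, 7, 8, 9}
Tree: B1–B2, B2–B3, B3–B4, B4–B5, B3–B6, B6–B7

Each bag holds 5 vertices, so the decomposition has width 4, which upper-bounds the treewidth. For the lower bound, the 5 vertices {0, 6, 7, 8, 9} are pairwise adjacent, and any tree decomposition puts a clique entirely inside one bag — forcing width ≥ 4. Combining the bounds, tw(G) = 4.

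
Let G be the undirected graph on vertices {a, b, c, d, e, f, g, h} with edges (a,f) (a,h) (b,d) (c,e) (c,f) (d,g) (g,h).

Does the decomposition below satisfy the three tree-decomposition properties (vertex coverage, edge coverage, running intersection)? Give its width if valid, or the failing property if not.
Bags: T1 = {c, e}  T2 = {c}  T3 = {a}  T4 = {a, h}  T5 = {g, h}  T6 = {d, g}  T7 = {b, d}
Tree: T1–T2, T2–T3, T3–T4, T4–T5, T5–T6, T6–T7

A tree decomposition must satisfy three properties: every vertex lies in some bag; for every edge, both endpoints lie together in some bag; and for every vertex, the bags containing it form a connected subtree. Here vertex f appears in no bag, so the decomposition is invalid.

No — vertex f appears in no bag.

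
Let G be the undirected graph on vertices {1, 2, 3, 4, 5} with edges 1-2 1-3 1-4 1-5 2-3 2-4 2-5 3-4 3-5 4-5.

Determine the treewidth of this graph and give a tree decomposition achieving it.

With just one bag of size 5, the width is 5 − 1 = 4, so tw(G) ≤ 4. On the other hand G contains the 5-clique {1, 2, 3, 4, 5}. A clique must lie in a single bag of any decomposition, so no decomposition can have width below 4. Combining the bounds, tw(G) = 4.

Treewidth 4.
Bags: B1 = {1, 2, 3, 4, 5}
Tree: (single bag)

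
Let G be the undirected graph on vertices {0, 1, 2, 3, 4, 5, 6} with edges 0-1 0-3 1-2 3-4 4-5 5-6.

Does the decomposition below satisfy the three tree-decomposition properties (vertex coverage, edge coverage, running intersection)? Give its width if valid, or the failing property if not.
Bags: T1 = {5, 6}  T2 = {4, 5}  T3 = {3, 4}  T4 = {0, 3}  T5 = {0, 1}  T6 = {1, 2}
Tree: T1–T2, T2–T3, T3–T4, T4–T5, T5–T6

Yes; width 1.

Every vertex of G appears in some bag (union = {0, 1, 2, 3, 4, 5, 6}); every edge is covered by a bag; and for each vertex v the set of bags containing v is connected in the bag tree. The decomposition is therefore valid. The largest bag has 2 vertices, so the width is 1.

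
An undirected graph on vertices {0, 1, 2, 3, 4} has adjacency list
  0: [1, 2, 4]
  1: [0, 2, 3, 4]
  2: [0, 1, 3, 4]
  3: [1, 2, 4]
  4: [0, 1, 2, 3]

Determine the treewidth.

3

A width-3 tree decomposition is:
Bags: B1 = {1, 2, 3, 4}  B2 = {0, 1, 2, 4}
Tree: B1–B2
Each bag holds 4 vertices, so the decomposition has width 3, which upper-bounds the treewidth. Conversely, {0, 1, 2, 4} is a clique of size 4, and the vertices of any clique must share a bag in every tree decomposition; so some bag has ≥ 4 vertices and tw(G) ≥ 3. Therefore the treewidth is 3.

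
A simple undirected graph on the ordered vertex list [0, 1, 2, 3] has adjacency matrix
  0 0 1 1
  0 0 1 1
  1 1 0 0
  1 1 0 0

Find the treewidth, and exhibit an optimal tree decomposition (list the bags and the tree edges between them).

Treewidth 2.
One such decomposition:
Bags: B1 = {0, 2, 3}  B2 = {1, 2, 3}
Tree: B1–B2

Every bag has size at most 3, so the width is 3 − 1 = 2 and tw(G) ≤ 2. Since 2–0–3–1–2 is a cycle in G, G is not acyclic. Forests are exactly the graphs of treewidth ≤ 1, so tw(G) ≥ 2. Therefore the treewidth is 2.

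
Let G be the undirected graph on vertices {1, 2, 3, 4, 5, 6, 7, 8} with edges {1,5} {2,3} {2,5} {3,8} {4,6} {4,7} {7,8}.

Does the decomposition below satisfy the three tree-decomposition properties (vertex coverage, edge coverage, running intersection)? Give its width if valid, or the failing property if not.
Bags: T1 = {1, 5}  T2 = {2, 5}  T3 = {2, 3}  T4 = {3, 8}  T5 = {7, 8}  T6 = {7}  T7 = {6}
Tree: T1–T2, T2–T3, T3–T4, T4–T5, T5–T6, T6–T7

No — vertex 4 appears in no bag.

A tree decomposition must satisfy three properties: every vertex lies in some bag; for every edge, both endpoints lie together in some bag; and for every vertex, the bags containing it form a connected subtree. Here vertex 4 appears in no bag, so the decomposition is invalid.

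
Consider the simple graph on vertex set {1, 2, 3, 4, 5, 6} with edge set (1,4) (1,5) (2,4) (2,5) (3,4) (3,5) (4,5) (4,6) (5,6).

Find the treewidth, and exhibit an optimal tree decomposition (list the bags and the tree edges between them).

Treewidth 2.
One such decomposition:
Bags: B1 = {1, 4, 5}  B2 = {4, 5, 6}  B3 = {2, 4, 5}  B4 = {3, 4, 5}
Tree: B1–B2, B2–B3, B2–B4

Every bag has size at most 3, so the width is 3 − 1 = 2 and tw(G) ≤ 2. On the other hand G contains the 3-clique {1, 4, 5}. A clique must lie in a single bag of any decomposition, so no decomposition can have width below 2. Combining the bounds, tw(G) = 2.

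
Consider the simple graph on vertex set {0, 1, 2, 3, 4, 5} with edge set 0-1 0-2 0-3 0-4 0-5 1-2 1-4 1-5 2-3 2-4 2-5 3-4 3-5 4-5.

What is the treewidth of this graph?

A width-4 tree decomposition is:
Bags: B1 = {0, 1, 2, 4, 5}  B2 = {0, 2, 3, 4, 5}
Tree: B1–B2
Each bag holds 5 vertices, so the decomposition has width 4, which upper-bounds the treewidth. For the lower bound, the 5 vertices {0, 1, 2, 4, 5} are pairwise adjacent, and any tree decomposition puts a clique entirely inside one bag — forcing width ≥ 4. Hence tw(G) = 4 exactly.

4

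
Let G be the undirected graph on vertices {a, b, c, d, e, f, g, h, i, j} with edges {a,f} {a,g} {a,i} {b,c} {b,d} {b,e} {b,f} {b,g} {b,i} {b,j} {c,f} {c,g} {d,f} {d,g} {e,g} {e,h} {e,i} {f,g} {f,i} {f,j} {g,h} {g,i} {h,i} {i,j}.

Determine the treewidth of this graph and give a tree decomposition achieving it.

The largest bag has 4 vertices, giving width 3; this decomposition certifies tw(G) ≤ 3. For the lower bound, the 4 vertices {e, g, h, i} are pairwise adjacent, and any tree decomposition puts a clique entirely inside one bag — forcing width ≥ 3. Hence tw(G) = 3 exactly.

Treewidth 3.
Bags: B1 = {b, c, f, g}  B2 = {b, f, g, i}  B3 = {b, e, g, i}  B4 = {e, g, h, i}  B5 = {a, f, g, i}  B6 = {b, d, f, g}  B7 = {b, f, i, j}
Tree: B1–B2, B2–B3, B3–B4, B2–B5, B2–B6, B2–B7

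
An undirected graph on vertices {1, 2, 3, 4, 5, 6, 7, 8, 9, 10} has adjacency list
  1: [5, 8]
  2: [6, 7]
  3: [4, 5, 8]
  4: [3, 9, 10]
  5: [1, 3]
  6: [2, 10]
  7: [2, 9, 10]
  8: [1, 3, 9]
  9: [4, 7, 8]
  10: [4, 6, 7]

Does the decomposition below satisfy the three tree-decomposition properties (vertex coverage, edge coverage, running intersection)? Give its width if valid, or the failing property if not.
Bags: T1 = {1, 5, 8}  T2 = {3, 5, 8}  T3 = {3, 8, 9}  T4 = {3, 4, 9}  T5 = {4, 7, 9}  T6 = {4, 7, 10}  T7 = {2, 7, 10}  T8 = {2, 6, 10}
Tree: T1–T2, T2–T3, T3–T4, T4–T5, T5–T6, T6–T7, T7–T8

Yes; width 2.

Every vertex of G appears in some bag (union = {1, 2, 3, 4, 5, 6, 7, 8, 9, 10}); every edge is covered by a bag; and for each vertex v the set of bags containing v is connected in the bag tree. The decomposition is therefore valid. The largest bag has 3 vertices, so the width is 2.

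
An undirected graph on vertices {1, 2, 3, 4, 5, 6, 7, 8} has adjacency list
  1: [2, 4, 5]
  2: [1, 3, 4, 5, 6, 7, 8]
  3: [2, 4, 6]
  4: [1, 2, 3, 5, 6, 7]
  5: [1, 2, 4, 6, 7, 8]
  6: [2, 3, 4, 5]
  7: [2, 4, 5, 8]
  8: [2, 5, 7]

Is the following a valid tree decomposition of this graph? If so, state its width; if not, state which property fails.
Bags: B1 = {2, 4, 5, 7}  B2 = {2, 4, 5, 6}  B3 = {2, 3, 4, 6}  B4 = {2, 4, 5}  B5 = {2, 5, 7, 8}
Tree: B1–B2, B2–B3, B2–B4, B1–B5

No — vertex 1 appears in no bag.

A tree decomposition must satisfy three properties: every vertex lies in some bag; for every edge, both endpoints lie together in some bag; and for every vertex, the bags containing it form a connected subtree. Here vertex 1 appears in no bag, so the decomposition is invalid.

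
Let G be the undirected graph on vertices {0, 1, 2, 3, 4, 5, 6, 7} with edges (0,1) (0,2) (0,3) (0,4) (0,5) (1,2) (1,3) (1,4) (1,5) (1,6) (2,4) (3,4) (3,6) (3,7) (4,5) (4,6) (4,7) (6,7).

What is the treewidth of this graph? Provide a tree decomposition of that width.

Treewidth 3.
One such decomposition:
Bags: B1 = {3, 4, 6, 7}  B2 = {1, 3, 4, 6}  B3 = {0, 1, 3, 4}  B4 = {0, 1, 4, 5}  B5 = {0, 1, 2, 4}
Tree: B1–B2, B2–B3, B3–B4, B4–B5

Each bag holds 4 vertices, so the decomposition has width 3, which upper-bounds the treewidth. For the lower bound, the 4 vertices {0, 1, 2, 4} are pairwise adjacent, and any tree decomposition puts a clique entirely inside one bag — forcing width ≥ 3. Therefore the treewidth is 3.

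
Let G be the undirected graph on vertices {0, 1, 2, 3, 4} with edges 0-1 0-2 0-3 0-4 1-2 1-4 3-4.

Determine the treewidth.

2

A width-2 tree decomposition is:
Bags: B1 = {0, 3, 4}  B2 = {0, 1, 4}  B3 = {0, 1, 2}
Tree: B1–B2, B2–B3
The largest bag has 3 vertices, giving width 2; this decomposition certifies tw(G) ≤ 2. For the lower bound, the 3 vertices {0, 1, 2} are pairwise adjacent, and any tree decomposition puts a clique entirely inside one bag — forcing width ≥ 2. The upper and lower bounds meet at 2, so that is the treewidth.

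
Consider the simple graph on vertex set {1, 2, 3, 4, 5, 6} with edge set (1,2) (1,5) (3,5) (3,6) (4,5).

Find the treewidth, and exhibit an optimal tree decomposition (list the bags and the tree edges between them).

Every bag has size at most 2, so the width is 2 − 1 = 1 and tw(G) ≤ 1. Any graph with an edge has treewidth ≥ 1, and G has the edge 5–1. Combining the bounds, tw(G) = 1.

Treewidth 1.
One such decomposition:
Bags: B1 = {1, 5}  B2 = {4, 5}  B3 = {3, 5}  B4 = {3, 6}  B5 = {1, 2}
Tree: B1–B2, B1–B3, B3–B4, B1–B5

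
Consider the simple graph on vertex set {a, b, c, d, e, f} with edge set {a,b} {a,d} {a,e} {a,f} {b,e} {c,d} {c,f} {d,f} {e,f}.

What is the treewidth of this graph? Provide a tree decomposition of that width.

Treewidth 2.
One optimal decomposition is:
Bags: B1 = {a, d, f}  B2 = {a, e, f}  B3 = {a, b, e}  B4 = {c, d, f}
Tree: B1–B2, B2–B3, B1–B4

Each bag holds 3 vertices, so the decomposition has width 2, which upper-bounds the treewidth. On the other hand G contains the 3-clique {c, d, f}. A clique must lie in a single bag of any decomposition, so no decomposition can have width below 2. Combining the bounds, tw(G) = 2.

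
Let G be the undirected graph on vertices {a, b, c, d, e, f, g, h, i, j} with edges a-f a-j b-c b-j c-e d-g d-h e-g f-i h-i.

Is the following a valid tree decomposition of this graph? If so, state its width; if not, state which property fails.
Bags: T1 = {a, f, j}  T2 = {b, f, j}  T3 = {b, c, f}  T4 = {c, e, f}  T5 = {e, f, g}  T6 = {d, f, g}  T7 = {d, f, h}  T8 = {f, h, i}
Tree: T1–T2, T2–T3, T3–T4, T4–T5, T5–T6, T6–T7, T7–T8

Yes; width 2.

Vertex coverage: the bags together contain {a, b, c, d, e, f, g, h, i, j}, the full vertex set. Edge coverage: each edge of G has both endpoints in at least one bag. Running intersection: for every vertex, the bags containing it form a connected subtree. All three properties hold, so this is a valid tree decomposition of width max|bag| − 1 = 2, and hence tw(G) ≤ 2.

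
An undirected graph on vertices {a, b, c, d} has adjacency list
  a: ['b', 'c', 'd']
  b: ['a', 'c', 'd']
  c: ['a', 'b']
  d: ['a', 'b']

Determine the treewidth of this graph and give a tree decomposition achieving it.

Treewidth 2.
Bags: B1 = {a, b, c}  B2 = {a, b, d}
Tree: B1–B2

Every bag has size at most 3, so the width is 3 − 1 = 2 and tw(G) ≤ 2. Conversely, {a, b, d} is a clique of size 3, and the vertices of any clique must share a bag in every tree decomposition; so some bag has ≥ 3 vertices and tw(G) ≥ 2. Combining the bounds, tw(G) = 2.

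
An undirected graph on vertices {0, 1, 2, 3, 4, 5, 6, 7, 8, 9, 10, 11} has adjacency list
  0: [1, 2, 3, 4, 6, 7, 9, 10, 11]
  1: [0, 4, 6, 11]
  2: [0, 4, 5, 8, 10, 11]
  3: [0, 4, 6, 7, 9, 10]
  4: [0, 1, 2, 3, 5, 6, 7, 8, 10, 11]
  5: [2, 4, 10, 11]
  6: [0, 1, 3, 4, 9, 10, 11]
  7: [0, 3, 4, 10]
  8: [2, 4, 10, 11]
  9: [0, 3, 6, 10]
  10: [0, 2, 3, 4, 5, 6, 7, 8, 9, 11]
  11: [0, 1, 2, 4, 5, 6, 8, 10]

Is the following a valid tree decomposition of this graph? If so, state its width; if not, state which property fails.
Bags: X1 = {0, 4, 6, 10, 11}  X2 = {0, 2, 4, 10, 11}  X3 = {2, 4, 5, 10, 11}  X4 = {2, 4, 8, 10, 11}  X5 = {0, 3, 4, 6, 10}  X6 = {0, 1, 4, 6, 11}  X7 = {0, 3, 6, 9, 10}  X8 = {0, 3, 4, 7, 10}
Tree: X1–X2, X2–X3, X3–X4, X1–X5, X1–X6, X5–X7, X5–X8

Checking the three conditions: (i) the bags cover all of {0, 1, 2, 3, 4, 5, 6, 7, 8, 9, 10, 11}; (ii) for each edge, some bag contains both endpoints; (iii) the bags containing any fixed vertex form a subtree. All hold, so the decomposition is valid with width 5 − 1 = 4.

Yes; width 4.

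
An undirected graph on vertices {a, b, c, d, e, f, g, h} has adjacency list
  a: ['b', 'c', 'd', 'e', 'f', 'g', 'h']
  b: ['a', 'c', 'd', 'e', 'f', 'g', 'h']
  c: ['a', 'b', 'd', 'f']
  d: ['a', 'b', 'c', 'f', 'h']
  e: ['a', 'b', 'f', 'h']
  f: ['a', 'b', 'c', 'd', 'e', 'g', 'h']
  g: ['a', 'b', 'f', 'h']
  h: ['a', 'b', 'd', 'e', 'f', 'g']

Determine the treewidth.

A width-4 tree decomposition is:
Bags: B1 = {a, b, d, f, h}  B2 = {a, b, c, d, f}  B3 = {a, b, e, f, h}  B4 = {a, b, f, g, h}
Tree: B1–B2, B1–B3, B1–B4
The largest bag has 5 vertices, giving width 4; this decomposition certifies tw(G) ≤ 4. On the other hand G contains the 5-clique {a, b, d, f, h}. A clique must lie in a single bag of any decomposition, so no decomposition can have width below 4. Therefore the treewidth is 4.

4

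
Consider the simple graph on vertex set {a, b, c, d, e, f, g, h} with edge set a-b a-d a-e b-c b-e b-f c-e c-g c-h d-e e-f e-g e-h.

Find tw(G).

2

A width-2 tree decomposition is:
Bags: B1 = {a, d, e}  B2 = {a, b, e}  B3 = {b, c, e}  B4 = {c, e, g}  B5 = {c, e, h}  B6 = {b, e, f}
Tree: B1–B2, B2–B3, B3–B4, B4–B5, B2–B6
The largest bag has 3 vertices, giving width 2; this decomposition certifies tw(G) ≤ 2. On the other hand G contains the 3-clique {a, d, e}. A clique must lie in a single bag of any decomposition, so no decomposition can have width below 2. Therefore the treewidth is 2.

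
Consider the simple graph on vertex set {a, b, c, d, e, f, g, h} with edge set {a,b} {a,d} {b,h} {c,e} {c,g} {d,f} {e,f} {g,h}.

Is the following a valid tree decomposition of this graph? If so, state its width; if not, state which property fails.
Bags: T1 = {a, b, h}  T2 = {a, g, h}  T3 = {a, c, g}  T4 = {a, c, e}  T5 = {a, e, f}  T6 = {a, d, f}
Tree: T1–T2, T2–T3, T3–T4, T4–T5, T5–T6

Checking the three conditions: (i) the bags cover all of {a, b, c, d, e, f, g, h}; (ii) for each edge, some bag contains both endpoints; (iii) the bags containing any fixed vertex form a subtree. All hold, so the decomposition is valid with width 3 − 1 = 2.

Yes; width 2.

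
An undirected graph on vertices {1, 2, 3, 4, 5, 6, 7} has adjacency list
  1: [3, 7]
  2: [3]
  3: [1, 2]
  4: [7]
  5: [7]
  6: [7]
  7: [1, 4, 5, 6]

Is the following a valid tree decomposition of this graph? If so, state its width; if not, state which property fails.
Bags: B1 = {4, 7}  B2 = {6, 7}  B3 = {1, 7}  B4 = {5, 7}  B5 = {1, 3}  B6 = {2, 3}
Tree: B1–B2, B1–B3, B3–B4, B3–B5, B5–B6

Yes; width 1.

Every vertex of G appears in some bag (union = {1, 2, 3, 4, 5, 6, 7}); every edge is covered by a bag; and for each vertex v the set of bags containing v is connected in the bag tree. The decomposition is therefore valid. The largest bag has 2 vertices, so the width is 1.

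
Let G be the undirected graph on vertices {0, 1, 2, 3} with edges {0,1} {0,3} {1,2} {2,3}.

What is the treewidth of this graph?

A width-2 tree decomposition is:
Bags: B1 = {0, 1, 3}  B2 = {1, 2, 3}
Tree: B1–B2
The largest bag has 3 vertices, giving width 2; this decomposition certifies tw(G) ≤ 2. Since 1–0–3–2–1 is a cycle in G, G is not acyclic. Forests are exactly the graphs of treewidth ≤ 1, so tw(G) ≥ 2. Combining the bounds, tw(G) = 2.

2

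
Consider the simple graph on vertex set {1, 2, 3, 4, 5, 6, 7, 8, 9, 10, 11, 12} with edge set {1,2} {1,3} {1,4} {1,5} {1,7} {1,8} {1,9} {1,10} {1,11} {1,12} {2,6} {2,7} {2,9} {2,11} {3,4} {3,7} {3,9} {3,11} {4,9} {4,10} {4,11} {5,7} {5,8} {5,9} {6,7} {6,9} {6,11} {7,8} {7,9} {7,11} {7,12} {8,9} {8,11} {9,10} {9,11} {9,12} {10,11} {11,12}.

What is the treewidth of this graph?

4

A width-4 tree decomposition is:
Bags: B1 = {1, 7, 8, 9, 11}  B2 = {1, 3, 7, 9, 11}  B3 = {1, 7, 9, 11, 12}  B4 = {1, 2, 7, 9, 11}  B5 = {2, 6, 7, 9, 11}  B6 = {1, 3, 4, 9, 11}  B7 = {1, 4, 9, 10, 11}  B8 = {1, 5, 7, 8, 9}
Tree: B1–B2, B2–B3, B3–B4, B4–B5, B2–B6, B6–B7, B1–B8
Every bag has size at most 5, so the width is 5 − 1 = 4 and tw(G) ≤ 4. For the lower bound, the 5 vertices {1, 4, 9, 10, 11} are pairwise adjacent, and any tree decomposition puts a clique entirely inside one bag — forcing width ≥ 4. Combining the bounds, tw(G) = 4.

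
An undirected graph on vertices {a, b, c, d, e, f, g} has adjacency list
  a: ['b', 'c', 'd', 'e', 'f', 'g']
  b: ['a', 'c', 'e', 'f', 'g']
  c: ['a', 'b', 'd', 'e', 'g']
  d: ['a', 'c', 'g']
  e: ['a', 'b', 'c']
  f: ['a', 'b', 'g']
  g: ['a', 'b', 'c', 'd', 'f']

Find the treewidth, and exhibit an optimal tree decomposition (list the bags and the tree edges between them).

Treewidth 3.
One such decomposition:
Bags: B1 = {a, b, c, g}  B2 = {a, c, d, g}  B3 = {a, b, f, g}  B4 = {a, b, c, e}
Tree: B1–B2, B1–B3, B1–B4

The largest bag has 4 vertices, giving width 3; this decomposition certifies tw(G) ≤ 3. On the other hand G contains the 4-clique {a, c, d, g}. A clique must lie in a single bag of any decomposition, so no decomposition can have width below 3. Combining the bounds, tw(G) = 3.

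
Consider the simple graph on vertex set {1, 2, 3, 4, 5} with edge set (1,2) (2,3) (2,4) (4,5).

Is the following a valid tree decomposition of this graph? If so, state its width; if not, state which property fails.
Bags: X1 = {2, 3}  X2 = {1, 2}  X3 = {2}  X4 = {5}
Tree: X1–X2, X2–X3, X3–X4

A tree decomposition must satisfy three properties: every vertex lies in some bag; for every edge, both endpoints lie together in some bag; and for every vertex, the bags containing it form a connected subtree. Here vertex 4 appears in no bag, so the decomposition is invalid.

No — vertex 4 appears in no bag.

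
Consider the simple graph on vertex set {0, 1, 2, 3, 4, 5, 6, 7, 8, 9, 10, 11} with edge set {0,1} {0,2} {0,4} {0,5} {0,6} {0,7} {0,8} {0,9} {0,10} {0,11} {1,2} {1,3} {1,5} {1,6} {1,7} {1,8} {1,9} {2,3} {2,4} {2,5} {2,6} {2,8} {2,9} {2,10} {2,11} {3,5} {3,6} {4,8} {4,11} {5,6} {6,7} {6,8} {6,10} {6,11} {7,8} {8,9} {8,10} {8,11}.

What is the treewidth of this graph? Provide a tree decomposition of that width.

The largest bag has 5 vertices, giving width 4; this decomposition certifies tw(G) ≤ 4. Conversely, {0, 1, 2, 8, 9} is a clique of size 5, and the vertices of any clique must share a bag in every tree decomposition; so some bag has ≥ 5 vertices and tw(G) ≥ 4. Therefore the treewidth is 4.

Treewidth 4.
One optimal decomposition is:
Bags: B1 = {0, 1, 6, 7, 8}  B2 = {0, 1, 2, 6, 8}  B3 = {0, 2, 6, 8, 11}  B4 = {0, 1, 2, 5, 6}  B5 = {0, 1, 2, 8, 9}  B6 = {0, 2, 4, 8, 11}  B7 = {1, 2, 3, 5, 6}  B8 = {0, 2, 6, 8, 10}
Tree: B1–B2, B2–B3, B2–B4, B2–B5, B3–B6, B4–B7, B2–B8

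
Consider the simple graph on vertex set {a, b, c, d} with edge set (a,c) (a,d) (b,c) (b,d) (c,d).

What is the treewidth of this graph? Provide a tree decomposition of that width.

Each bag holds 3 vertices, so the decomposition has width 2, which upper-bounds the treewidth. On the other hand G contains the 3-clique {a, c, d}. A clique must lie in a single bag of any decomposition, so no decomposition can have width below 2. Hence tw(G) = 2 exactly.

Treewidth 2.
Bags: B1 = {a, c, d}  B2 = {b, c, d}
Tree: B1–B2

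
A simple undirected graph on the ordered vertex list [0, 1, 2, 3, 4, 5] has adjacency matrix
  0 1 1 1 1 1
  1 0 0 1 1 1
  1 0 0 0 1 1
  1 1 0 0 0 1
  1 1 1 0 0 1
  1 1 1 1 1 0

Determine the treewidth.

3

A width-3 tree decomposition is:
Bags: B1 = {0, 1, 4, 5}  B2 = {0, 2, 4, 5}  B3 = {0, 1, 3, 5}
Tree: B1–B2, B1–B3
The largest bag has 4 vertices, giving width 3; this decomposition certifies tw(G) ≤ 3. On the other hand G contains the 4-clique {0, 1, 3, 5}. A clique must lie in a single bag of any decomposition, so no decomposition can have width below 3. The upper and lower bounds meet at 3, so that is the treewidth.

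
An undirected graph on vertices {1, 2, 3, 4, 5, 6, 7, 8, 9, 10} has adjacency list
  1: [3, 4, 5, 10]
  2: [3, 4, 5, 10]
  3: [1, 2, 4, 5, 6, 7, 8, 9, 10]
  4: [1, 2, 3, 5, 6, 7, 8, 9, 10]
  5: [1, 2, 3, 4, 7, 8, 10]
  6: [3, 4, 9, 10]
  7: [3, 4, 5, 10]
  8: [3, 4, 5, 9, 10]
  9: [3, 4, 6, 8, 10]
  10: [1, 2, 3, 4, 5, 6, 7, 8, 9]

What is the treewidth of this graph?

A width-4 tree decomposition is:
Bags: B1 = {3, 4, 5, 8, 10}  B2 = {1, 3, 4, 5, 10}  B3 = {2, 3, 4, 5, 10}  B4 = {3, 4, 8, 9, 10}  B5 = {3, 4, 5, 7, 10}  B6 = {3, 4, 6, 9, 10}
Tree: B1–B2, B1–B3, B1–B4, B2–B5, B4–B6
Each bag holds 5 vertices, so the decomposition has width 4, which upper-bounds the treewidth. Conversely, {3, 4, 8, 9, 10} is a clique of size 5, and the vertices of any clique must share a bag in every tree decomposition; so some bag has ≥ 5 vertices and tw(G) ≥ 4. Combining the bounds, tw(G) = 4.

4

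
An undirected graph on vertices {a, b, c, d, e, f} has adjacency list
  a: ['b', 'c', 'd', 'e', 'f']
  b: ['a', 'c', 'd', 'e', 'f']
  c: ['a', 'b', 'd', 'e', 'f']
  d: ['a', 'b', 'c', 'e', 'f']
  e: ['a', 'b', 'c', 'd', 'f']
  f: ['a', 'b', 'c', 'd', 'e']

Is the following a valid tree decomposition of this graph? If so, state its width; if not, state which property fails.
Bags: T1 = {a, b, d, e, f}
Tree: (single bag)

A tree decomposition must satisfy three properties: every vertex lies in some bag; for every edge, both endpoints lie together in some bag; and for every vertex, the bags containing it form a connected subtree. Here vertex c appears in no bag, so the decomposition is invalid.

No — vertex c appears in no bag.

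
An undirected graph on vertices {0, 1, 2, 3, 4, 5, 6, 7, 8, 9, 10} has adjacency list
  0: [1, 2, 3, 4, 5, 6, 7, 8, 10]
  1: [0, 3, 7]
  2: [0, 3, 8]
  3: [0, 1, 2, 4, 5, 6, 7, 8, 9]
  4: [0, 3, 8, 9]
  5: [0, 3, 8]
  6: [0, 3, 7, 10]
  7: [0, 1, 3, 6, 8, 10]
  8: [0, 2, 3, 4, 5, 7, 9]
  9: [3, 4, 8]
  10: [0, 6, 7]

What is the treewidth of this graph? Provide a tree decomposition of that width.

The largest bag has 4 vertices, giving width 3; this decomposition certifies tw(G) ≤ 3. On the other hand G contains the 4-clique {0, 6, 7, 10}. A clique must lie in a single bag of any decomposition, so no decomposition can have width below 3. The upper and lower bounds meet at 3, so that is the treewidth.

Treewidth 3.
Bags: B1 = {0, 3, 6, 7}  B2 = {0, 3, 7, 8}  B3 = {0, 1, 3, 7}  B4 = {0, 3, 5, 8}  B5 = {0, 3, 4, 8}  B6 = {0, 6, 7, 10}  B7 = {3, 4, 8, 9}  B8 = {0, 2, 3, 8}
Tree: B1–B2, B1–B3, B2–B4, B4–B5, B1–B6, B5–B7, B4–B8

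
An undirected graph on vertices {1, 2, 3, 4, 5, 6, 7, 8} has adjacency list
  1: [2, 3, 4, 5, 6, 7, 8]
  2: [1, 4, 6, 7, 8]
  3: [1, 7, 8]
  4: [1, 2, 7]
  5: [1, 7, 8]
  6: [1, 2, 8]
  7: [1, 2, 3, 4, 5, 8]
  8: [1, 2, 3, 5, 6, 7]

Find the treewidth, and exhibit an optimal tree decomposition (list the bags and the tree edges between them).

Every bag has size at most 4, so the width is 4 − 1 = 3 and tw(G) ≤ 3. Conversely, {1, 2, 6, 8} is a clique of size 4, and the vertices of any clique must share a bag in every tree decomposition; so some bag has ≥ 4 vertices and tw(G) ≥ 3. The upper and lower bounds meet at 3, so that is the treewidth.

Treewidth 3.
Bags: B1 = {1, 3, 7, 8}  B2 = {1, 5, 7, 8}  B3 = {1, 2, 7, 8}  B4 = {1, 2, 4, 7}  B5 = {1, 2, 6, 8}
Tree: B1–B2, B2–B3, B3–B4, B3–B5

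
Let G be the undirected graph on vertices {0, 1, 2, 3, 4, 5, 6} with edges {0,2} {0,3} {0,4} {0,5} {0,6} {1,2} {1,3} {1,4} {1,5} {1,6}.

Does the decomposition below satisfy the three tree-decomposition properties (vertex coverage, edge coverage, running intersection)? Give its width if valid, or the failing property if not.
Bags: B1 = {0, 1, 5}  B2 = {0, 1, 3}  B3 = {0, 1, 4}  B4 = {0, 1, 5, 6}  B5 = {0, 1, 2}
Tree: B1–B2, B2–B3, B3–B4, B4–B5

A tree decomposition must satisfy three properties: every vertex lies in some bag; for every edge, both endpoints lie together in some bag; and for every vertex, the bags containing it form a connected subtree. Here bags containing vertex 5 are not connected in the tree, so the decomposition is invalid.

No — bags containing vertex 5 are not connected in the tree.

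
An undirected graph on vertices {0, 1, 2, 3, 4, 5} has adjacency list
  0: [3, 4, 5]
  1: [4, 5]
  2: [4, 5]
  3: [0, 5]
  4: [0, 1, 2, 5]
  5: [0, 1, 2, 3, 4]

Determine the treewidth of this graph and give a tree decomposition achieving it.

The largest bag has 3 vertices, giving width 2; this decomposition certifies tw(G) ≤ 2. On the other hand G contains the 3-clique {0, 3, 5}. A clique must lie in a single bag of any decomposition, so no decomposition can have width below 2. Therefore the treewidth is 2.

Treewidth 2.
One such decomposition:
Bags: B1 = {0, 4, 5}  B2 = {2, 4, 5}  B3 = {1, 4, 5}  B4 = {0, 3, 5}
Tree: B1–B2, B2–B3, B1–B4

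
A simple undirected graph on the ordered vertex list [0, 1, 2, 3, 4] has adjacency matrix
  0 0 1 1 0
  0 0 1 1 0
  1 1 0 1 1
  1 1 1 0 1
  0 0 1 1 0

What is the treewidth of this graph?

2

A width-2 tree decomposition is:
Bags: B1 = {2, 3, 4}  B2 = {1, 2, 3}  B3 = {0, 2, 3}
Tree: B1–B2, B2–B3
Every bag has size at most 3, so the width is 3 − 1 = 2 and tw(G) ≤ 2. Conversely, {0, 2, 3} is a clique of size 3, and the vertices of any clique must share a bag in every tree decomposition; so some bag has ≥ 3 vertices and tw(G) ≥ 2. Combining the bounds, tw(G) = 2.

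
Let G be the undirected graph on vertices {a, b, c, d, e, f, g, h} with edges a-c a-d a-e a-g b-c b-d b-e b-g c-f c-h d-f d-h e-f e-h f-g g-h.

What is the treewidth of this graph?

A width-4 tree decomposition is:
Bags: B1 = {a, b, e, f, h}  B2 = {a, b, f, g, h}  B3 = {a, b, d, f, h}  B4 = {a, b, c, f, h}
Tree: B1–B2, B2–B3, B3–B4
Each bag holds 5 vertices, so the decomposition has width 4, which upper-bounds the treewidth. For the lower bound: the 5 vertex sets {b,e}, {a,g}, {d,f}, {h}, {c} are disjoint, each induces a connected subgraph, and every pair is joined by at least one edge of G. Contracting each set to a single vertex therefore yields K_{5} as a minor, and since treewidth is minor-monotone, tw(G) ≥ tw(K_{5}) = 4. Therefore the treewidth is 4.

4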